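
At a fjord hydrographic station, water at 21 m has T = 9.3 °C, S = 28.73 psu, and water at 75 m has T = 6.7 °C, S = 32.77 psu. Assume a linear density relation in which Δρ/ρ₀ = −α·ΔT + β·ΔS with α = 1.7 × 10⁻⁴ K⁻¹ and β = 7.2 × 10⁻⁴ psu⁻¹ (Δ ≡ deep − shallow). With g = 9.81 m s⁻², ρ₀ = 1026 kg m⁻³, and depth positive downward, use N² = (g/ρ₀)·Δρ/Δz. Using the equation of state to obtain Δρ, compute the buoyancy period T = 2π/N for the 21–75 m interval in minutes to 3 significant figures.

ΔT = -2.6 K, ΔS = +4.04 psu (deep − shallow).
Δρ/ρ₀ = −αΔT + βΔS = 4.42 × 10⁻⁴ + 2.9088 × 10⁻³ = 3.3508 × 10⁻³, so Δρ ≈ 3.438 kg m⁻³.
N² = (g/ρ₀)·Δρ/Δz = g·(Δρ/ρ₀)/Δz = 9.81 × 3.3508 × 10⁻³ / 54 = 6.0873 × 10⁻⁴ s⁻².
N = √(6.0873 × 10⁻⁴) = 0.024672 rad s⁻¹ → T = 2π/N = 254.67 s = 4.2445 min ≈ 4.24 min.

4.24 min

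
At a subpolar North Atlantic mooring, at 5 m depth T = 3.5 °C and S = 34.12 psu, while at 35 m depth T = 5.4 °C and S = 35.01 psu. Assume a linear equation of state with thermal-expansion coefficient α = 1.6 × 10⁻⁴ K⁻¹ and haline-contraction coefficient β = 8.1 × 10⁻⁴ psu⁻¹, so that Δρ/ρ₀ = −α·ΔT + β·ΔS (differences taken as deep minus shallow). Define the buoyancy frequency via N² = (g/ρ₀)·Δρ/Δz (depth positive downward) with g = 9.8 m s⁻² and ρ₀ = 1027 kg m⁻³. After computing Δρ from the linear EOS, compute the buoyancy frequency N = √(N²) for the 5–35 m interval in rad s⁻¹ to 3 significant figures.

0.0117 rad s⁻¹

ΔT = +1.9 K, ΔS = +0.89 psu (deep − shallow).
Δρ/ρ₀ = −αΔT + βΔS = -3.04 × 10⁻⁴ + 7.209 × 10⁻⁴ = 4.169 × 10⁻⁴, so Δρ ≈ 0.4282 kg m⁻³.
N² = (g/ρ₀)·Δρ/Δz = g·(Δρ/ρ₀)/Δz = 9.8 × 4.169 × 10⁻⁴ / 30 = 1.3619 × 10⁻⁴ s⁻².
N = √(1.3619 × 10⁻⁴) = 0.011670 rad s⁻¹ ≈ 0.0117 rad s⁻¹.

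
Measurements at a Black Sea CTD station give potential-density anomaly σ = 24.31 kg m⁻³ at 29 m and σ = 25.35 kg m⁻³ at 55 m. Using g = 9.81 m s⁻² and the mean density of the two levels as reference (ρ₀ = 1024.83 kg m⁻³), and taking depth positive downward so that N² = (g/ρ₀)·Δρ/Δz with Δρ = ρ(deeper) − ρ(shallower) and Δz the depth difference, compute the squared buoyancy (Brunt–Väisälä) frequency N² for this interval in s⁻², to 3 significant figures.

Δρ = 1025.35 − 1024.31 = 1.04 kg m⁻³ over Δz = 55 − 29 = 26 m.
N² = (9.81/1024.83) × (1.04/26) = 3.8289 × 10⁻⁴ s⁻² ≈ 3.83 × 10⁻⁴ s⁻².

3.83 × 10⁻⁴ s⁻²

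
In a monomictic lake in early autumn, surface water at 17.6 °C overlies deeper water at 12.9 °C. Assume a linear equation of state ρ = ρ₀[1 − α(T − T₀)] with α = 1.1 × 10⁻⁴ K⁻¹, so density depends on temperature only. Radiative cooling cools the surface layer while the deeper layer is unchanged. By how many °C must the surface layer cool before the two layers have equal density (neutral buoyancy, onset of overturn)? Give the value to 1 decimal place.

With temperature the only control, equal density requires T_surf′ = T_deep.
T_surf′ = 12.9 °C.
Cooling required: 17.6 − 12.9 = 4.7 °C.

4.7 °C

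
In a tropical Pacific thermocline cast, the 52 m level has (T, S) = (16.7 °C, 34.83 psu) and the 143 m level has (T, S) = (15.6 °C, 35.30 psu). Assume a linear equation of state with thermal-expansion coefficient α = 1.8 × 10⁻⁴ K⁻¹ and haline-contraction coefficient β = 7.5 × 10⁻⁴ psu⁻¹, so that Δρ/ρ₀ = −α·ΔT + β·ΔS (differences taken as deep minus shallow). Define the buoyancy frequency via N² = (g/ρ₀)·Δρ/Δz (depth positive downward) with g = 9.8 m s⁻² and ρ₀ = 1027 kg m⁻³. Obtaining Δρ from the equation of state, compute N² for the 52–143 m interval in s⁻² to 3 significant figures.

5.93 × 10⁻⁵ s⁻²

ΔT = -1.1 K, ΔS = +0.47 psu (deep − shallow).
Δρ/ρ₀ = −αΔT + βΔS = 1.98 × 10⁻⁴ + 3.525 × 10⁻⁴ = 5.505 × 10⁻⁴, so Δρ ≈ 0.5654 kg m⁻³.
N² = (g/ρ₀)·Δρ/Δz = g·(Δρ/ρ₀)/Δz = 9.8 × 5.505 × 10⁻⁴ / 91 = 5.9285 × 10⁻⁵ s⁻² ≈ 5.93 × 10⁻⁵ s⁻².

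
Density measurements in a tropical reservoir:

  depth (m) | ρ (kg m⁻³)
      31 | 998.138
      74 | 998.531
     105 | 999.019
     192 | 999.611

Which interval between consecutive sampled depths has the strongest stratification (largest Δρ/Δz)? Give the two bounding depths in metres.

Compute the density gradient over each adjacent pair:
  31–74 m: Δρ/Δz = 0.393/43 = 9.1 × 10⁻³ kg m⁻⁴
  74–105 m: Δρ/Δz = 0.488/31 = 0.016 kg m⁻⁴
  105–192 m: Δρ/Δz = 0.592/87 = 6.8 × 10⁻³ kg m⁻⁴
The largest gradient is in the 74–105 m interval — the pycnocline.

74–105 m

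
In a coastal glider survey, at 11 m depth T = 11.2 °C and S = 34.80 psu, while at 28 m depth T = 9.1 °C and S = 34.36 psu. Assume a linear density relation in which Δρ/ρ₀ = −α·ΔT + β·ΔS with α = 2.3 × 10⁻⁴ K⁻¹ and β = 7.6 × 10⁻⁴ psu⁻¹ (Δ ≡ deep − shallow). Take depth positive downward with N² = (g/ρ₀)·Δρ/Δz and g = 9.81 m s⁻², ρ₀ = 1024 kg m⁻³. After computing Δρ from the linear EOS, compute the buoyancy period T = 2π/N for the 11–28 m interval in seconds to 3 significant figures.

679 s

ΔT = -2.1 K, ΔS = -0.44 psu (deep − shallow).
Δρ/ρ₀ = −αΔT + βΔS = 4.83 × 10⁻⁴ − 3.344 × 10⁻⁴ = 1.486 × 10⁻⁴, so Δρ ≈ 0.1522 kg m⁻³.
N² = (g/ρ₀)·Δρ/Δz = g·(Δρ/ρ₀)/Δz = 9.81 × 1.486 × 10⁻⁴ / 17 = 8.5751 × 10⁻⁵ s⁻².
N = √(8.5751 × 10⁻⁵) = 9.2602 × 10⁻³ rad s⁻¹ → T = 2π/N = 678.52 s ≈ 679 s.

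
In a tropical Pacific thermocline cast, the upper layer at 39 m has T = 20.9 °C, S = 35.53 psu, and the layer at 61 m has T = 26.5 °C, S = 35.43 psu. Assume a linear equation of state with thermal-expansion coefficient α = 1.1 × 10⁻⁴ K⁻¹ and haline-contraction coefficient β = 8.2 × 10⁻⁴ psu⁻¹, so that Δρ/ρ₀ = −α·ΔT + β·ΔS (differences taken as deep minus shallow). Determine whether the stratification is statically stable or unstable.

unstable

ΔT = 26.5 − 20.9 = +5.6 K and ΔS = 35.43 − 35.53 = -0.10 psu (deep − shallow).
−αΔT = -6.16 × 10⁻⁴; βΔS = -8.20 × 10⁻⁵; sum Δρ/ρ₀ = -6.98 × 10⁻⁴.
Δρ/ρ₀ < 0, so Δρ < 0: deeper water is lighter → statically unstable; the column would overturn.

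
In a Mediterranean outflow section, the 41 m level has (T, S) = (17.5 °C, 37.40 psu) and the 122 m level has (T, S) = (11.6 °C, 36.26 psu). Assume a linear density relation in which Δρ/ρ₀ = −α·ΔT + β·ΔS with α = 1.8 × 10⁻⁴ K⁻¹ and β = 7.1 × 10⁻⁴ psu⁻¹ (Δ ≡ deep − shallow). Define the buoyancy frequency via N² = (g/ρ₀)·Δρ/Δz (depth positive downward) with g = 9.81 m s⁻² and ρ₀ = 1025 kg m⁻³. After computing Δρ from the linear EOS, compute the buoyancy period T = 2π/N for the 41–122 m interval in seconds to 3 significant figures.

1.14 × 10³ s

ΔT = -5.9 K, ΔS = -1.14 psu (deep − shallow).
Δρ/ρ₀ = −αΔT + βΔS = 1.062 × 10⁻³ − 8.094 × 10⁻⁴ = 2.526 × 10⁻⁴, so Δρ ≈ 0.2589 kg m⁻³.
N² = (g/ρ₀)·Δρ/Δz = g·(Δρ/ρ₀)/Δz = 9.81 × 2.526 × 10⁻⁴ / 81 = 3.0593 × 10⁻⁵ s⁻².
N = √(3.0593 × 10⁻⁵) = 5.5311 × 10⁻³ rad s⁻¹ → T = 2π/N = 1.1360 × 10³ s ≈ 1.14 × 10³ s.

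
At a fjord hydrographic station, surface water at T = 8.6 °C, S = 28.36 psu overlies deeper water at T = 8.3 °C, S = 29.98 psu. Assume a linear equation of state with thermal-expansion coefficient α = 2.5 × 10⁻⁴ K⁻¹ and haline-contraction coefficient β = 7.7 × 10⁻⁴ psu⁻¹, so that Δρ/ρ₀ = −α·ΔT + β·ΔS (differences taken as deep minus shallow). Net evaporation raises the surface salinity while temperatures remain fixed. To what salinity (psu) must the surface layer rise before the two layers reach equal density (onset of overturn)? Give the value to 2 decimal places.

Neutral buoyancy requires −α(T_deep − T_surf) + β(S_deep − S_surf′) = 0.
S_surf′ = S_deep − (α/β)·ΔT = 29.98 − (2.5 × 10⁻⁴/7.7 × 10⁻⁴)·(-0.3) = 30.0774 psu.
Increase required: 30.0774 − 28.36 = 1.7174 psu.

30.08 psu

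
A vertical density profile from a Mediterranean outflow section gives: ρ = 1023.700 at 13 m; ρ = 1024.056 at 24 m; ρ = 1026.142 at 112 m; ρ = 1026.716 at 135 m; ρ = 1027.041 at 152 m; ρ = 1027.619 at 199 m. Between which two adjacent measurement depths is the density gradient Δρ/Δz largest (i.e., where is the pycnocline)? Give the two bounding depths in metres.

13–24 m

Compute the density gradient over each adjacent pair:
  13–24 m: Δρ/Δz = 0.356/11 = 0.032 kg m⁻⁴
  24–112 m: Δρ/Δz = 2.086/88 = 0.024 kg m⁻⁴
  112–135 m: Δρ/Δz = 0.574/23 = 0.025 kg m⁻⁴
  135–152 m: Δρ/Δz = 0.325/17 = 0.019 kg m⁻⁴
  152–199 m: Δρ/Δz = 0.578/47 = 0.012 kg m⁻⁴
The largest gradient is in the 13–24 m interval — the pycnocline.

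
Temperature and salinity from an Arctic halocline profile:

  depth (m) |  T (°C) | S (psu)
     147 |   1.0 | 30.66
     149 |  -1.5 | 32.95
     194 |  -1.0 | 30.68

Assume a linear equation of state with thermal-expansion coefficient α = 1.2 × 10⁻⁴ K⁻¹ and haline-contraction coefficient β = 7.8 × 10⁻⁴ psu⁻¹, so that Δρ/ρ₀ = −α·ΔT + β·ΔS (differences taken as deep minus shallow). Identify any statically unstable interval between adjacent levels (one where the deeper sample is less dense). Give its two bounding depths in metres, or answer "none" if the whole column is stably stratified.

Evaluate Δρ/ρ₀ = −αΔT + βΔS across each adjacent pair:
  147–149 m: −αΔT+βΔS = −(1.2 × 10⁻⁴)(-2.5)+(7.8 × 10⁻⁴)(+2.29) = 2.1 × 10⁻³ → stable
  149–194 m: −αΔT+βΔS = −(1.2 × 10⁻⁴)(+0.5)+(7.8 × 10⁻⁴)(-2.27) = -1.8 × 10⁻³ → UNSTABLE
The 149–194 m interval has Δρ < 0: lighter water underlies denser water.

149–194 m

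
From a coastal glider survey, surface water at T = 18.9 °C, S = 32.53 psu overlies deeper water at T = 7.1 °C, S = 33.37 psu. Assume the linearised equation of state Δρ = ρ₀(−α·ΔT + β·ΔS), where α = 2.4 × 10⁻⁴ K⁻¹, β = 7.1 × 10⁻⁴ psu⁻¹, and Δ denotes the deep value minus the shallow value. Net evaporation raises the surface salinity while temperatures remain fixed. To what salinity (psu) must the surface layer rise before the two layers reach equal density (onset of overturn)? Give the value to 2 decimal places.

Neutral buoyancy requires −α(T_deep − T_surf) + β(S_deep − S_surf′) = 0.
S_surf′ = S_deep − (α/β)·ΔT = 33.37 − (2.4 × 10⁻⁴/7.1 × 10⁻⁴)·(-11.8) = 37.3587 psu.
Increase required: 37.3587 − 32.53 = 4.8287 psu.

37.36 psu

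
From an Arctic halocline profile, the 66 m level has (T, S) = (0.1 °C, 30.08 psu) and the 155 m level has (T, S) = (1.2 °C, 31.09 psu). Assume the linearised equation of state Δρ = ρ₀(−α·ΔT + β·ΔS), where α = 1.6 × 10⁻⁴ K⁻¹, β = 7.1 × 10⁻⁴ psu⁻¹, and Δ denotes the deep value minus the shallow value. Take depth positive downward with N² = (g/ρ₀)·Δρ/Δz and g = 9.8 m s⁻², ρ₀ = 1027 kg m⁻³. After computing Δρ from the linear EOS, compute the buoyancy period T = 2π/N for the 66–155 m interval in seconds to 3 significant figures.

ΔT = +1.1 K, ΔS = +1.01 psu (deep − shallow).
Δρ/ρ₀ = −αΔT + βΔS = -1.76 × 10⁻⁴ + 7.171 × 10⁻⁴ = 5.411 × 10⁻⁴, so Δρ ≈ 0.5557 kg m⁻³.
N² = (g/ρ₀)·Δρ/Δz = g·(Δρ/ρ₀)/Δz = 9.8 × 5.411 × 10⁻⁴ / 89 = 5.9582 × 10⁻⁵ s⁻².
N = √(5.9582 × 10⁻⁵) = 7.7189 × 10⁻³ rad s⁻¹ → T = 2π/N = 814.00 s ≈ 814 s.

814 s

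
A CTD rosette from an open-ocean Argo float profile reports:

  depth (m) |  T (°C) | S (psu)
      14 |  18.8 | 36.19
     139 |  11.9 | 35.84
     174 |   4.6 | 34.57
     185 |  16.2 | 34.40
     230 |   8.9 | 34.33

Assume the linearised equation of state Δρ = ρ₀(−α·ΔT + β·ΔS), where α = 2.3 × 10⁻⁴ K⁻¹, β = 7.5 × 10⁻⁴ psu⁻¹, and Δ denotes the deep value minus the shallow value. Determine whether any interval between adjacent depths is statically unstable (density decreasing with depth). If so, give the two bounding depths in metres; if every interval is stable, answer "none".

174–185 m

Evaluate Δρ/ρ₀ = −αΔT + βΔS across each adjacent pair:
  14–139 m: −αΔT+βΔS = −(2.3 × 10⁻⁴)(-6.9)+(7.5 × 10⁻⁴)(-0.35) = 1.3 × 10⁻³ → stable
  139–174 m: −αΔT+βΔS = −(2.3 × 10⁻⁴)(-7.3)+(7.5 × 10⁻⁴)(-1.27) = 7.3 × 10⁻⁴ → stable
  174–185 m: −αΔT+βΔS = −(2.3 × 10⁻⁴)(+11.6)+(7.5 × 10⁻⁴)(-0.17) = -2.8 × 10⁻³ → UNSTABLE
  185–230 m: −αΔT+βΔS = −(2.3 × 10⁻⁴)(-7.3)+(7.5 × 10⁻⁴)(-0.07) = 1.6 × 10⁻³ → stable
The 174–185 m interval has Δρ < 0: lighter water underlies denser water.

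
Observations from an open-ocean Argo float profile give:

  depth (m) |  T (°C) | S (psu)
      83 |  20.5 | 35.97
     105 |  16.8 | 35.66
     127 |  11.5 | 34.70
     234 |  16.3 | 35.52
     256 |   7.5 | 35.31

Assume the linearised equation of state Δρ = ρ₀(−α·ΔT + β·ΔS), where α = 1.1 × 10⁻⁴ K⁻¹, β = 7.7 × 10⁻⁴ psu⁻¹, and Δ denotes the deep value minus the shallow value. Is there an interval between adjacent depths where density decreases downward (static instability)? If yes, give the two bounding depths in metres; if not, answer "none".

105–127 m

Evaluate Δρ/ρ₀ = −αΔT + βΔS across each adjacent pair:
  83–105 m: −αΔT+βΔS = −(1.1 × 10⁻⁴)(-3.7)+(7.7 × 10⁻⁴)(-0.31) = 1.7 × 10⁻⁴ → stable
  105–127 m: −αΔT+βΔS = −(1.1 × 10⁻⁴)(-5.3)+(7.7 × 10⁻⁴)(-0.96) = -1.6 × 10⁻⁴ → UNSTABLE
  127–234 m: −αΔT+βΔS = −(1.1 × 10⁻⁴)(+4.8)+(7.7 × 10⁻⁴)(+0.82) = 1.0 × 10⁻⁴ → stable
  234–256 m: −αΔT+βΔS = −(1.1 × 10⁻⁴)(-8.8)+(7.7 × 10⁻⁴)(-0.21) = 8.1 × 10⁻⁴ → stable
The 105–127 m interval has Δρ < 0: lighter water underlies denser water.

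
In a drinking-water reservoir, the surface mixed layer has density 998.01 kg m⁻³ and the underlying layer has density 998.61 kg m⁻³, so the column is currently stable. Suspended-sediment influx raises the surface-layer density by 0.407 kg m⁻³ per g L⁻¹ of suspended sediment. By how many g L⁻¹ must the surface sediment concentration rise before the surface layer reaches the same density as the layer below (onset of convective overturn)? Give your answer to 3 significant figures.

Density deficit of the surface layer: 998.61 − 998.01 = 0.6 kg m⁻³.
Required change = 0.6 / 0.407 = 1.47 g L⁻¹.

1.47 g L⁻¹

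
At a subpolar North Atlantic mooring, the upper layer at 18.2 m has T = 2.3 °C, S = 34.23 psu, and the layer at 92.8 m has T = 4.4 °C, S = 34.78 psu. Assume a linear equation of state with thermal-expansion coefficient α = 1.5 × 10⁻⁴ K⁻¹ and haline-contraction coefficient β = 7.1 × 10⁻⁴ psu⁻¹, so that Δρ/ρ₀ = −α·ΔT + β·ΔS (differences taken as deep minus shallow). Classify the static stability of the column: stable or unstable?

ΔT = 4.4 − 2.3 = +2.1 K and ΔS = 34.78 − 34.23 = +0.55 psu (deep − shallow).
−αΔT = -3.15 × 10⁻⁴; βΔS = 3.905 × 10⁻⁴; sum Δρ/ρ₀ = 7.55 × 10⁻⁵.
Δρ/ρ₀ > 0, so Δρ > 0: deeper water is denser → statically stable.

stable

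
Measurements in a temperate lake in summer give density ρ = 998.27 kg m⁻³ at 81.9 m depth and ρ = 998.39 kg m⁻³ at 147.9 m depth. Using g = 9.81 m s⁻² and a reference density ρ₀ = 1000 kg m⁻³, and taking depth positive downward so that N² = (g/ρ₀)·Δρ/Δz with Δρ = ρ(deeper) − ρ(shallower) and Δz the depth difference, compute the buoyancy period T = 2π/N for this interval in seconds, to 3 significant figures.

Δρ = 998.39 − 998.27 = 0.12 kg m⁻³ over Δz = 147.9 − 81.9 = 66 m.
N² = (9.81/1000) × (0.12/66) = 1.7836 × 10⁻⁵ s⁻².
N = √(1.7836 × 10⁻⁵) = 4.2233 × 10⁻³ rad s⁻¹, so T = 2π/N = 1.4877 × 10³ s ≈ 1.49 × 10³ s.

1.49 × 10³ s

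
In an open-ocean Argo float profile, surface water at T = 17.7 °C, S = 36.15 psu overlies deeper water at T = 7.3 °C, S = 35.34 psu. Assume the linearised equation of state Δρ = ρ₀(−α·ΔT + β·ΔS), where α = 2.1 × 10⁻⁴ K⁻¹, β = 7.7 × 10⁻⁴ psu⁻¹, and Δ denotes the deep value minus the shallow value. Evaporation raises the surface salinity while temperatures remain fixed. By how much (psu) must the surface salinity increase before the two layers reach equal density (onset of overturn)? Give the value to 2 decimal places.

Neutral buoyancy requires −α(T_deep − T_surf) + β(S_deep − S_surf′) = 0.
S_surf′ = S_deep − (α/β)·ΔT = 35.34 − (2.1 × 10⁻⁴/7.7 × 10⁻⁴)·(-10.4) = 38.1764 psu.
Increase required: 38.1764 − 36.15 = 2.0264 psu.

2.03 psu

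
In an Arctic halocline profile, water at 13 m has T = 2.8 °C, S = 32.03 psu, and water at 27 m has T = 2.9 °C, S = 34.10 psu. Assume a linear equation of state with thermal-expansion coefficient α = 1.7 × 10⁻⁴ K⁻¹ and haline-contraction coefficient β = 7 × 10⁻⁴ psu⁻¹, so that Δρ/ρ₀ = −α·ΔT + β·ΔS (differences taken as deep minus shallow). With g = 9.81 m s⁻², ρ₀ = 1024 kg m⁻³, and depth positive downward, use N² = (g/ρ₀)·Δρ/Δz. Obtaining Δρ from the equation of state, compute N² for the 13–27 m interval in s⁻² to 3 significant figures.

1.00 × 10⁻³ s⁻²

ΔT = +0.1 K, ΔS = +2.07 psu (deep − shallow).
Δρ/ρ₀ = −αΔT + βΔS = -1.70 × 10⁻⁵ + 1.449 × 10⁻³ = 1.432 × 10⁻³, so Δρ ≈ 1.466 kg m⁻³.
N² = (g/ρ₀)·Δρ/Δz = g·(Δρ/ρ₀)/Δz = 9.81 × 1.432 × 10⁻³ / 14 = 1.0034 × 10⁻³ s⁻² ≈ 1.00 × 10⁻³ s⁻².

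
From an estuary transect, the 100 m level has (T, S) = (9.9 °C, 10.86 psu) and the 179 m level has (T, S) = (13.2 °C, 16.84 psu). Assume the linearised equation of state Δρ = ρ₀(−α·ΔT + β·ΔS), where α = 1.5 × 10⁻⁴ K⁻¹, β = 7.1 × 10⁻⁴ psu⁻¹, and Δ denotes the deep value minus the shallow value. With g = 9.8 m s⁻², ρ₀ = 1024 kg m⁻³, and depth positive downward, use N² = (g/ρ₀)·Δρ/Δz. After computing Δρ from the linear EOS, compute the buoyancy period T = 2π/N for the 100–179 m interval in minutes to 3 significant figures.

4.85 min

ΔT = +3.3 K, ΔS = +5.98 psu (deep − shallow).
Δρ/ρ₀ = −αΔT + βΔS = -4.95 × 10⁻⁴ + 4.2458 × 10⁻³ = 3.7508 × 10⁻³, so Δρ ≈ 3.841 kg m⁻³.
N² = (g/ρ₀)·Δρ/Δz = g·(Δρ/ρ₀)/Δz = 9.8 × 3.7508 × 10⁻³ / 79 = 4.6529 × 10⁻⁴ s⁻².
N = √(4.6529 × 10⁻⁴) = 0.021571 rad s⁻¹ → T = 2π/N = 291.28 s = 4.8547 min ≈ 4.85 min.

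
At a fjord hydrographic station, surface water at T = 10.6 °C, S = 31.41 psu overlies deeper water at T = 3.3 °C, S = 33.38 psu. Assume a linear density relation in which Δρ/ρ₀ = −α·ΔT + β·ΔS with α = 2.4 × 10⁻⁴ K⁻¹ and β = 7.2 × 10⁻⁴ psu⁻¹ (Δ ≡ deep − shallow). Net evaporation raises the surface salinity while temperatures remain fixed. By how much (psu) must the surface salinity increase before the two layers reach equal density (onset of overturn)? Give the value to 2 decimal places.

Neutral buoyancy requires −α(T_deep − T_surf) + β(S_deep − S_surf′) = 0.
S_surf′ = S_deep − (α/β)·ΔT = 33.38 − (2.4 × 10⁻⁴/7.2 × 10⁻⁴)·(-7.3) = 35.8133 psu.
Increase required: 35.8133 − 31.41 = 4.4033 psu.

4.40 psu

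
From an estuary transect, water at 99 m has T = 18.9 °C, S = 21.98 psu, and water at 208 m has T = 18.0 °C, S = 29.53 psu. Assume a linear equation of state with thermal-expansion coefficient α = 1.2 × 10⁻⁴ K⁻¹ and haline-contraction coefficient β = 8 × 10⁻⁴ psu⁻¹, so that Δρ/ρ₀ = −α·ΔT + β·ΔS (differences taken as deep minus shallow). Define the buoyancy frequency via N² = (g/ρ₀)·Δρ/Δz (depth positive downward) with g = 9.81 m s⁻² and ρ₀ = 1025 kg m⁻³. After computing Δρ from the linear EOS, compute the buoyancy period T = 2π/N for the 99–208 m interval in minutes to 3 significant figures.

ΔT = -0.9 K, ΔS = +7.55 psu (deep − shallow).
Δρ/ρ₀ = −αΔT + βΔS = 1.08 × 10⁻⁴ + 6.04 × 10⁻³ = 6.148 × 10⁻³, so Δρ ≈ 6.302 kg m⁻³.
N² = (g/ρ₀)·Δρ/Δz = g·(Δρ/ρ₀)/Δz = 9.81 × 6.148 × 10⁻³ / 109 = 5.5332 × 10⁻⁴ s⁻².
N = √(5.5332 × 10⁻⁴) = 0.023523 rad s⁻¹ → T = 2π/N = 267.11 s = 4.4518 min ≈ 4.45 min.

4.45 min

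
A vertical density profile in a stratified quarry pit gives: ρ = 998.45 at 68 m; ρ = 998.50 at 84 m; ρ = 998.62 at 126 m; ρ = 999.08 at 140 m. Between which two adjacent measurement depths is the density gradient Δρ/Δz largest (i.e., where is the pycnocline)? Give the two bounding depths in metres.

Compute the density gradient over each adjacent pair:
  68–84 m: Δρ/Δz = 0.05/16 = 3.1 × 10⁻³ kg m⁻⁴
  84–126 m: Δρ/Δz = 0.12/42 = 2.9 × 10⁻³ kg m⁻⁴
  126–140 m: Δρ/Δz = 0.46/14 = 0.033 kg m⁻⁴
The largest gradient is in the 126–140 m interval — the pycnocline.

126–140 m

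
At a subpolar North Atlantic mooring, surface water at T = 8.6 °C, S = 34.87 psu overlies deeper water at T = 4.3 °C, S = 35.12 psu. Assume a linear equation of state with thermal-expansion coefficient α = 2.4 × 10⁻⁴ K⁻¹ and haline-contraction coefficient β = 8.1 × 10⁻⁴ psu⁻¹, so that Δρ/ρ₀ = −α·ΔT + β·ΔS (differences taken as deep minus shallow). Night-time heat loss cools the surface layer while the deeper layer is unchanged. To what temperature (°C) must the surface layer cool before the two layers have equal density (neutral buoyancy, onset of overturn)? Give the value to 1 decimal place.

3.5 °C

Neutral buoyancy requires Δρ = 0, i.e. −α(T_deep − T_surf′) + β(S_deep − S_surf) = 0.
T_surf′ = T_deep − (β/α)·ΔS = 4.3 − (8.1 × 10⁻⁴/2.4 × 10⁻⁴)·(+0.25) = 3.456 °C.
Cooling required: 8.6 − (3.456) = 5.144 °C.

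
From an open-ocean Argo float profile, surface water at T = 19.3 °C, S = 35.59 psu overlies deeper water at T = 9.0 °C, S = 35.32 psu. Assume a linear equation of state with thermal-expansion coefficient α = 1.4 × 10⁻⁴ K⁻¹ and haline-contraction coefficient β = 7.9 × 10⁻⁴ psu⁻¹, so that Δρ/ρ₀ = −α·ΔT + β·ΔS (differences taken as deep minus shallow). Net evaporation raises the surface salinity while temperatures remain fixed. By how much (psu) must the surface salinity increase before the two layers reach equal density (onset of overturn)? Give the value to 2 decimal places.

1.56 psu

Neutral buoyancy requires −α(T_deep − T_surf) + β(S_deep − S_surf′) = 0.
S_surf′ = S_deep − (α/β)·ΔT = 35.32 − (1.4 × 10⁻⁴/7.9 × 10⁻⁴)·(-10.3) = 37.1453 psu.
Increase required: 37.1453 − 35.59 = 1.5553 psu.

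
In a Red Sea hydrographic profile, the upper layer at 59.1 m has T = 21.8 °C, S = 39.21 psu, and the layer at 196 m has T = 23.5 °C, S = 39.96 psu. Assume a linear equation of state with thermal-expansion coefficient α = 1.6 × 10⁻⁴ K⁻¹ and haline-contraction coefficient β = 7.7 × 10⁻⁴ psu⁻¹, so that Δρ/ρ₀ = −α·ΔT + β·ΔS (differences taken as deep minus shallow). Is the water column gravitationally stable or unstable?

stable

ΔT = 23.5 − 21.8 = +1.7 K and ΔS = 39.96 − 39.21 = +0.75 psu (deep − shallow).
−αΔT = -2.72 × 10⁻⁴; βΔS = 5.775 × 10⁻⁴; sum Δρ/ρ₀ = 3.055 × 10⁻⁴.
Δρ/ρ₀ > 0, so Δρ > 0: deeper water is denser → statically stable.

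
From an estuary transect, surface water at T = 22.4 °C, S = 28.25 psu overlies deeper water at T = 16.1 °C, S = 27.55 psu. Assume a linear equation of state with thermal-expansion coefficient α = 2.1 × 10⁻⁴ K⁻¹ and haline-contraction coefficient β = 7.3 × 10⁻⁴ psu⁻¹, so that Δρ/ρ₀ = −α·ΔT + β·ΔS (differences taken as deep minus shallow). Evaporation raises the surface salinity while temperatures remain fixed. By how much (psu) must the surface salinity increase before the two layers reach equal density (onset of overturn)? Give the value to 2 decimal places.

1.11 psu

Neutral buoyancy requires −α(T_deep − T_surf) + β(S_deep − S_surf′) = 0.
S_surf′ = S_deep − (α/β)·ΔT = 27.55 − (2.1 × 10⁻⁴/7.3 × 10⁻⁴)·(-6.3) = 29.3623 psu.
Increase required: 29.3623 − 28.25 = 1.1123 psu.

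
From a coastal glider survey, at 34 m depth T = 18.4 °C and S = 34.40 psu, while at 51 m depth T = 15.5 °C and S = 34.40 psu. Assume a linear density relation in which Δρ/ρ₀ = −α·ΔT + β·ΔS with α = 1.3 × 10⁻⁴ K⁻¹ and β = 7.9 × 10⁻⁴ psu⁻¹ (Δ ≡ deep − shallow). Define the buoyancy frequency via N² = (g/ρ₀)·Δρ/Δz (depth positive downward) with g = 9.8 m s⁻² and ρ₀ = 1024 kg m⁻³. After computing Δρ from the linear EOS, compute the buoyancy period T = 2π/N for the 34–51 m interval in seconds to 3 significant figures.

426 s

ΔT = -2.9 K, ΔS = +0.00 psu (deep − shallow).
Δρ/ρ₀ = −αΔT + βΔS = 3.77 × 10⁻⁴ + 0 = 3.77 × 10⁻⁴, so Δρ ≈ 0.3860 kg m⁻³.
N² = (g/ρ₀)·Δρ/Δz = g·(Δρ/ρ₀)/Δz = 9.8 × 3.77 × 10⁻⁴ / 17 = 2.1733 × 10⁻⁴ s⁻².
N = √(2.1733 × 10⁻⁴) = 0.014742 rad s⁻¹ → T = 2π/N = 426.21 s ≈ 426 s.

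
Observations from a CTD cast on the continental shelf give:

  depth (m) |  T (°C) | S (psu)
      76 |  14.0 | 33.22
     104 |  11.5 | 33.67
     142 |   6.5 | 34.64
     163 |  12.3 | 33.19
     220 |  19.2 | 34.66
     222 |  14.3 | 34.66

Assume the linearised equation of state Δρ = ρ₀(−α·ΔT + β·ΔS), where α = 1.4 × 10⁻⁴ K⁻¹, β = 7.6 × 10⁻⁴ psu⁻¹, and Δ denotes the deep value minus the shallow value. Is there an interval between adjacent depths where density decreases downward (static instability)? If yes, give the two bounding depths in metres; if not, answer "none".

Evaluate Δρ/ρ₀ = −αΔT + βΔS across each adjacent pair:
  76–104 m: −αΔT+βΔS = −(1.4 × 10⁻⁴)(-2.5)+(7.6 × 10⁻⁴)(+0.45) = 6.9 × 10⁻⁴ → stable
  104–142 m: −αΔT+βΔS = −(1.4 × 10⁻⁴)(-5.0)+(7.6 × 10⁻⁴)(+0.97) = 1.4 × 10⁻³ → stable
  142–163 m: −αΔT+βΔS = −(1.4 × 10⁻⁴)(+5.8)+(7.6 × 10⁻⁴)(-1.45) = -1.9 × 10⁻³ → UNSTABLE
  163–220 m: −αΔT+βΔS = −(1.4 × 10⁻⁴)(+6.9)+(7.6 × 10⁻⁴)(+1.47) = 1.5 × 10⁻⁴ → stable
  220–222 m: −αΔT+βΔS = −(1.4 × 10⁻⁴)(-4.9)+(7.6 × 10⁻⁴)(+0.00) = 6.9 × 10⁻⁴ → stable
The 142–163 m interval has Δρ < 0: lighter water underlies denser water.

142–163 m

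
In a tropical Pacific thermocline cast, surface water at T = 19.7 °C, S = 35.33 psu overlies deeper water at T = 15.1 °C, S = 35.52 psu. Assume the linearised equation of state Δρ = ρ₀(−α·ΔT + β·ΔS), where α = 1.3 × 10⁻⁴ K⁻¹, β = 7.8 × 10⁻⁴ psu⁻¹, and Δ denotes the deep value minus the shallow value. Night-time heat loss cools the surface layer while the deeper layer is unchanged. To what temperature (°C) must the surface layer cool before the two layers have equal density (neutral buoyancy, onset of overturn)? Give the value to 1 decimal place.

14.0 °C

Neutral buoyancy requires Δρ = 0, i.e. −α(T_deep − T_surf′) + β(S_deep − S_surf) = 0.
T_surf′ = T_deep − (β/α)·ΔS = 15.1 − (7.8 × 10⁻⁴/1.3 × 10⁻⁴)·(+0.19) = 13.960 °C.
Cooling required: 19.7 − (13.960) = 5.740 °C.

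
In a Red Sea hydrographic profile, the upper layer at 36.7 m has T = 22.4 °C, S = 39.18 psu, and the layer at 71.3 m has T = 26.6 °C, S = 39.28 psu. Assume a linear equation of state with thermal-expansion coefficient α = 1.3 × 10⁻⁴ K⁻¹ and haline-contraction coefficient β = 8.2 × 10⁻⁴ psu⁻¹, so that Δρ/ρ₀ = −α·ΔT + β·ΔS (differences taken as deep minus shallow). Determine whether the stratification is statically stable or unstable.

ΔT = 26.6 − 22.4 = +4.2 K and ΔS = 39.28 − 39.18 = +0.10 psu (deep − shallow).
−αΔT = -5.46 × 10⁻⁴; βΔS = 8.20 × 10⁻⁵; sum Δρ/ρ₀ = -4.64 × 10⁻⁴.
Δρ/ρ₀ < 0, so Δρ < 0: deeper water is lighter → statically unstable; the column would overturn.

unstable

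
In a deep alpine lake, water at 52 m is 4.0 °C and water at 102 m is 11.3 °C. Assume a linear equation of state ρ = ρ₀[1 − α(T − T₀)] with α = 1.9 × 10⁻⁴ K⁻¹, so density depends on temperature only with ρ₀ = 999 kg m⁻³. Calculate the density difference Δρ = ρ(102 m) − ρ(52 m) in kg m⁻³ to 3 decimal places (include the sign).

ΔT = +7.3 K, Δρ/ρ₀ = −αΔT = -1.387 × 10⁻³.
Δρ = 999 × (-1.387 × 10⁻³) = -1.386 kg m⁻³.
Negative Δρ: lighter below, statically unstable.

-1.386 kg m⁻³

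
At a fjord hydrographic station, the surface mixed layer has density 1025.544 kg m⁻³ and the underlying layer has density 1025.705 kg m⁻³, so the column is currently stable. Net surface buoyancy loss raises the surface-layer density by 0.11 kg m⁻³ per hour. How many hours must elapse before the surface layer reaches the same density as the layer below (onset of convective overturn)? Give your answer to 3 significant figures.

Density deficit of the surface layer: 1025.705 − 1025.544 = 0.161 kg m⁻³.
Required change = 0.161 / 0.11 = 1.46 hours.

1.46 hours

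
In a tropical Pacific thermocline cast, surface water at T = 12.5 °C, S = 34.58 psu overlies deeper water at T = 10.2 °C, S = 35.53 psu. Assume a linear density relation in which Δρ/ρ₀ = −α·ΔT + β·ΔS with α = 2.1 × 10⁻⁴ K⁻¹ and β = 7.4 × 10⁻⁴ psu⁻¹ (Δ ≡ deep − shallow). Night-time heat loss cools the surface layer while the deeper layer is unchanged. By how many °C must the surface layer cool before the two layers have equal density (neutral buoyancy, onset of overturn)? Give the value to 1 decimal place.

Neutral buoyancy requires Δρ = 0, i.e. −α(T_deep − T_surf′) + β(S_deep − S_surf) = 0.
T_surf′ = T_deep − (β/α)·ΔS = 10.2 − (7.4 × 10⁻⁴/2.1 × 10⁻⁴)·(+0.95) = 6.852 °C.
Cooling required: 12.5 − (6.852) = 5.648 °C.

5.6 °C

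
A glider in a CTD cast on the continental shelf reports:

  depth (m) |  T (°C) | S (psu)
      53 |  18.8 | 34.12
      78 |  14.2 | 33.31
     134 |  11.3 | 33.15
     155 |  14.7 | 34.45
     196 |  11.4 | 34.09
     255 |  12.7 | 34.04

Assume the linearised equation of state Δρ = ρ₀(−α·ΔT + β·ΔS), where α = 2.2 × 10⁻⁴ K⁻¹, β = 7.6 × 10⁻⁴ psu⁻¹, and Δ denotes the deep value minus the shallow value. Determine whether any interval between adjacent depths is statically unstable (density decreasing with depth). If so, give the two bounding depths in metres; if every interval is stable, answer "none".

Evaluate Δρ/ρ₀ = −αΔT + βΔS across each adjacent pair:
  53–78 m: −αΔT+βΔS = −(2.2 × 10⁻⁴)(-4.6)+(7.6 × 10⁻⁴)(-0.81) = 4.0 × 10⁻⁴ → stable
  78–134 m: −αΔT+βΔS = −(2.2 × 10⁻⁴)(-2.9)+(7.6 × 10⁻⁴)(-0.16) = 5.2 × 10⁻⁴ → stable
  134–155 m: −αΔT+βΔS = −(2.2 × 10⁻⁴)(+3.4)+(7.6 × 10⁻⁴)(+1.30) = 2.4 × 10⁻⁴ → stable
  155–196 m: −αΔT+βΔS = −(2.2 × 10⁻⁴)(-3.3)+(7.6 × 10⁻⁴)(-0.36) = 4.5 × 10⁻⁴ → stable
  196–255 m: −αΔT+βΔS = −(2.2 × 10⁻⁴)(+1.3)+(7.6 × 10⁻⁴)(-0.05) = -3.2 × 10⁻⁴ → UNSTABLE
The 196–255 m interval has Δρ < 0: lighter water underlies denser water.

196–255 m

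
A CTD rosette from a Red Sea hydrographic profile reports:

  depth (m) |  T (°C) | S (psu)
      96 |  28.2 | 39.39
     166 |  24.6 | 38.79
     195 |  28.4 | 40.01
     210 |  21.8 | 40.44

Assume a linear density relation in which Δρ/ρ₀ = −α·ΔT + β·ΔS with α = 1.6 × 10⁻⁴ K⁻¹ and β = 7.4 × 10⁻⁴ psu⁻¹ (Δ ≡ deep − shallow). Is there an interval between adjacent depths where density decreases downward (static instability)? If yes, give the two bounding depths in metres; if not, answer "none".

none

Evaluate Δρ/ρ₀ = −αΔT + βΔS across each adjacent pair:
  96–166 m: −αΔT+βΔS = −(1.6 × 10⁻⁴)(-3.6)+(7.4 × 10⁻⁴)(-0.60) = 1.3 × 10⁻⁴ → stable
  166–195 m: −αΔT+βΔS = −(1.6 × 10⁻⁴)(+3.8)+(7.4 × 10⁻⁴)(+1.22) = 2.9 × 10⁻⁴ → stable
  195–210 m: −αΔT+βΔS = −(1.6 × 10⁻⁴)(-6.6)+(7.4 × 10⁻⁴)(+0.43) = 1.4 × 10⁻³ → stable
Every interval has Δρ > 0: the column is stably stratified throughout.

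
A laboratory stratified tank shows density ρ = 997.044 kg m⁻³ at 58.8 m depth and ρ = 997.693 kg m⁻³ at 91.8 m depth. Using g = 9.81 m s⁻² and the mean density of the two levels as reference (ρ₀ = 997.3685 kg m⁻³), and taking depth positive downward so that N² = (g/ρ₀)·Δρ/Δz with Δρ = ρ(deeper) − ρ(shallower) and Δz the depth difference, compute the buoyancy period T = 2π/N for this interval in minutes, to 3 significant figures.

7.53 min

Δρ = 997.693 − 997.044 = 0.649 kg m⁻³ over Δz = 91.8 − 58.8 = 33 m.
N² = (9.81/997.3685) × (0.649/33) = 1.9344 × 10⁻⁴ s⁻².
N = √(1.9344 × 10⁻⁴) = 0.013908 rad s⁻¹, so T = 2π/N = 451.77 s = 7.5295 min ≈ 7.53 min.
N² > 0, so the interval is statically stable.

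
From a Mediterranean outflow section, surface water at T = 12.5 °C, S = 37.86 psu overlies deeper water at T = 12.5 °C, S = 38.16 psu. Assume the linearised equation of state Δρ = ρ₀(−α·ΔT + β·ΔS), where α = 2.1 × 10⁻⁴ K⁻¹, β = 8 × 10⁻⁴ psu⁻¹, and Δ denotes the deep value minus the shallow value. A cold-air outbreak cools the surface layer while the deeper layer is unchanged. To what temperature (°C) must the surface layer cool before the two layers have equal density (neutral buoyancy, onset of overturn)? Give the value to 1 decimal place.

Neutral buoyancy requires Δρ = 0, i.e. −α(T_deep − T_surf′) + β(S_deep − S_surf) = 0.
T_surf′ = T_deep − (β/α)·ΔS = 12.5 − (8 × 10⁻⁴/2.1 × 10⁻⁴)·(+0.30) = 11.357 °C.
Cooling required: 12.5 − (11.357) = 1.143 °C.

11.4 °C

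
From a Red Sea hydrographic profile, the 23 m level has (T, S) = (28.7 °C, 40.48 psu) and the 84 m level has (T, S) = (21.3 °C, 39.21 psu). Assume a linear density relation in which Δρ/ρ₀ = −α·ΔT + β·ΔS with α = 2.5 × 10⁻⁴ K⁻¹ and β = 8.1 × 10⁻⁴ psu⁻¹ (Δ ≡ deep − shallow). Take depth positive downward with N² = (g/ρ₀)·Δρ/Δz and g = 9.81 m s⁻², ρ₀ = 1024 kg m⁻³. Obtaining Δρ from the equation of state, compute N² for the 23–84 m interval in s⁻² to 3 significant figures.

ΔT = -7.4 K, ΔS = -1.27 psu (deep − shallow).
Δρ/ρ₀ = −αΔT + βΔS = 1.85 × 10⁻³ − 1.0287 × 10⁻³ = 8.213 × 10⁻⁴, so Δρ ≈ 0.8410 kg m⁻³.
N² = (g/ρ₀)·Δρ/Δz = g·(Δρ/ρ₀)/Δz = 9.81 × 8.213 × 10⁻⁴ / 61 = 1.3208 × 10⁻⁴ s⁻² ≈ 1.32 × 10⁻⁴ s⁻².

1.32 × 10⁻⁴ s⁻²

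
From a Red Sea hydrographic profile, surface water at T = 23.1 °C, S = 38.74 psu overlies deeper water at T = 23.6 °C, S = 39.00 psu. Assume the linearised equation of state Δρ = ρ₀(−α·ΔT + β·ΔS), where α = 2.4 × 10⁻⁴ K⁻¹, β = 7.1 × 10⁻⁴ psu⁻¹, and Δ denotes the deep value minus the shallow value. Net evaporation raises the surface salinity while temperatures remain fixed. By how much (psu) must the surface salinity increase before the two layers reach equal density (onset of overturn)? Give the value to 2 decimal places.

0.09 psu

Neutral buoyancy requires −α(T_deep − T_surf) + β(S_deep − S_surf′) = 0.
S_surf′ = S_deep − (α/β)·ΔT = 39.00 − (2.4 × 10⁻⁴/7.1 × 10⁻⁴)·(+0.5) = 38.8310 psu.
Increase required: 38.8310 − 38.74 = 0.0910 psu.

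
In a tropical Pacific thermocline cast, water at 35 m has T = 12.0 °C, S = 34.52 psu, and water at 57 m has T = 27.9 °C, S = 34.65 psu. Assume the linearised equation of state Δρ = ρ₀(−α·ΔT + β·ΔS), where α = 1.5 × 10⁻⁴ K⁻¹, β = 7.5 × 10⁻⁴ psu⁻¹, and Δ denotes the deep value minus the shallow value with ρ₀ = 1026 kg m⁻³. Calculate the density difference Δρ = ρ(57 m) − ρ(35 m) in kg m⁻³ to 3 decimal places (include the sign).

-2.347 kg m⁻³

ΔT = +15.9 K, ΔS = +0.13 psu (deep − shallow).
Δρ/ρ₀ = −(1.5 × 10⁻⁴)(+15.9) + (7.5 × 10⁻⁴)(+0.13) = -2.2875 × 10⁻³.
Δρ = 1026 × (-2.2875 × 10⁻³) = -2.347 kg m⁻³.
Negative Δρ: lighter below, statically unstable.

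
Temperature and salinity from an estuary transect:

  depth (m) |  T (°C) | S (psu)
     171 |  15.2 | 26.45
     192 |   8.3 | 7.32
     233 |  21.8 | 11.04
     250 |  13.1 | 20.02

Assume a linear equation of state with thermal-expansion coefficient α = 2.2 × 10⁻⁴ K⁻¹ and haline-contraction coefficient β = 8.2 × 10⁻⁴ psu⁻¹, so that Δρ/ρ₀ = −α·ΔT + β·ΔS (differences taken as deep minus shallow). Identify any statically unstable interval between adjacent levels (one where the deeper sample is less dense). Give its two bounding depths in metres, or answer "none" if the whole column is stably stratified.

171–192 m

Evaluate Δρ/ρ₀ = −αΔT + βΔS across each adjacent pair:
  171–192 m: −αΔT+βΔS = −(2.2 × 10⁻⁴)(-6.9)+(8.2 × 10⁻⁴)(-19.13) = -0.014 → UNSTABLE
  192–233 m: −αΔT+βΔS = −(2.2 × 10⁻⁴)(+13.5)+(8.2 × 10⁻⁴)(+3.72) = 8.0 × 10⁻⁵ → stable
  233–250 m: −αΔT+βΔS = −(2.2 × 10⁻⁴)(-8.7)+(8.2 × 10⁻⁴)(+8.98) = 9.3 × 10⁻³ → stable
The 171–192 m interval has Δρ < 0: lighter water underlies denser water.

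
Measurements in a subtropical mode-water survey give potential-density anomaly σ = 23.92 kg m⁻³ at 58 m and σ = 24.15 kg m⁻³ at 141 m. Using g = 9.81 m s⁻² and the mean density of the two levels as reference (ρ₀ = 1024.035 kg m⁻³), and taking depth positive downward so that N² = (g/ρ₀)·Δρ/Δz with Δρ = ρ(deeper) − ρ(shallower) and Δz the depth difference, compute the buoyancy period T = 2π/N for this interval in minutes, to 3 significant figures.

20.3 min

Δρ = 1024.15 − 1023.92 = 0.23 kg m⁻³ over Δz = 141 − 58 = 83 m.
N² = (9.81/1024.035) × (0.23/83) = 2.6546 × 10⁻⁵ s⁻².
N = √(2.6546 × 10⁻⁵) = 5.1523 × 10⁻³ rad s⁻¹, so T = 2π/N = 1.2195 × 10³ s = 20.325 min ≈ 20.3 min.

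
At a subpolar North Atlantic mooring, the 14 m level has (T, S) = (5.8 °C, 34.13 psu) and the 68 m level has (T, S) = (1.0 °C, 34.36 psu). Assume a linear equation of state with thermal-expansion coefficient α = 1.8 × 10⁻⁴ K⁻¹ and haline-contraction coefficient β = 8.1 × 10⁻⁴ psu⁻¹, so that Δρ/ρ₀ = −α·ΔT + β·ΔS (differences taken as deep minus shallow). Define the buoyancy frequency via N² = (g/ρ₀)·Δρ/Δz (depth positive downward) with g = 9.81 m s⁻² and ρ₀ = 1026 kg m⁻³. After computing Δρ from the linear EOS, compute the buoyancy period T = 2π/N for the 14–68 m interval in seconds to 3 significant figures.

455 s

ΔT = -4.8 K, ΔS = +0.23 psu (deep − shallow).
Δρ/ρ₀ = −αΔT + βΔS = 8.64 × 10⁻⁴ + 1.863 × 10⁻⁴ = 1.0503 × 10⁻³, so Δρ ≈ 1.078 kg m⁻³.
N² = (g/ρ₀)·Δρ/Δz = g·(Δρ/ρ₀)/Δz = 9.81 × 1.0503 × 10⁻³ / 54 = 1.9080 × 10⁻⁴ s⁻².
N = √(1.9080 × 10⁻⁴) = 0.013813 rad s⁻¹ → T = 2π/N = 454.87 s ≈ 455 s.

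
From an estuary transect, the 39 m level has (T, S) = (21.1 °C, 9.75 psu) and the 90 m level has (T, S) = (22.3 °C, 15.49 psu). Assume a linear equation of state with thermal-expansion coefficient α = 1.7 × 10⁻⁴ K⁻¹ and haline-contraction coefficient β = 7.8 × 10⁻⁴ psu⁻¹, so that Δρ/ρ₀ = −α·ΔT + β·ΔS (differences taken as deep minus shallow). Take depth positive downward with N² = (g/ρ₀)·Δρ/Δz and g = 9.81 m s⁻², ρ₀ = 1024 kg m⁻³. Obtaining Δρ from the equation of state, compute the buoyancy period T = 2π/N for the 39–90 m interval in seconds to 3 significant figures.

ΔT = +1.2 K, ΔS = +5.74 psu (deep − shallow).
Δρ/ρ₀ = −αΔT + βΔS = -2.04 × 10⁻⁴ + 4.4772 × 10⁻³ = 4.2732 × 10⁻³, so Δρ ≈ 4.376 kg m⁻³.
N² = (g/ρ₀)·Δρ/Δz = g·(Δρ/ρ₀)/Δz = 9.81 × 4.2732 × 10⁻³ / 51 = 8.2196 × 10⁻⁴ s⁻².
N = √(8.2196 × 10⁻⁴) = 0.028670 rad s⁻¹ → T = 2π/N = 219.16 s ≈ 219 s.

219 s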